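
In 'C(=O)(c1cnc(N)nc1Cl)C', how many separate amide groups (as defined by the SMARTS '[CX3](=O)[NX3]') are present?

[CX3](=O)[NX3] is the SMARTS for an amide: a carbonyl carbon bonded to a trivalent nitrogen.
The molecule has a primary amino group (-NH2), but the -NH2 is not attached to a carbonyl carbon; nothing else fits, so there are 0 matches.

0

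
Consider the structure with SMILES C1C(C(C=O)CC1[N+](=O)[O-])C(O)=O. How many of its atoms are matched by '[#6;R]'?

5

The query [#6;R] means: carbon that is part of a ring.
Check the 13 heavy atoms by environment: 5× C (in 5-ring) → match; 1× N (charge +1, acyclic) → no; 1× O (charge -1, acyclic) → no; 4× O (acyclic) → no; 2× C (acyclic) → no.
That gives 5 matching atoms.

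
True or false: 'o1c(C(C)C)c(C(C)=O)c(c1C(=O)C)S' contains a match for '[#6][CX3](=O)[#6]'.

True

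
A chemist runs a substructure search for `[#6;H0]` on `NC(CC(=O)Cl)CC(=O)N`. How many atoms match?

2

Check the 10 heavy atoms by environment: 2× C (H2) → no; 1× C (H1) → no; 2× C (H0) → match; 2× O (H0) → no; 2× N (H2) → no; 1× Cl (H0) → no.
That gives 2 matching atoms.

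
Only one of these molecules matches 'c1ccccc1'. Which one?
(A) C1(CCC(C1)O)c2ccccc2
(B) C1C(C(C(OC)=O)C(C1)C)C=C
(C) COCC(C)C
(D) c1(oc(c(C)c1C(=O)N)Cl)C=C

A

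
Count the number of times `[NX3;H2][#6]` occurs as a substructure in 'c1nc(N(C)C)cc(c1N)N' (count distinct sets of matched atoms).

2

[NX3;H2][#6] is the SMARTS for a primary amine: a trivalent nitrogen with two H attached to carbon.
The molecule carries 2 separate instances of a primary amino group (-NH2) meeting every constraint; each maps to a distinct set of atoms, giving 2 matches.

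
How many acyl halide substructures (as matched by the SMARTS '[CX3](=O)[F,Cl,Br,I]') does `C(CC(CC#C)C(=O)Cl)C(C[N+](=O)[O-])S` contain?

[CX3](=O)[F,Cl,Br,I] is the SMARTS for an acyl halide: a carbonyl carbon bonded to a halogen.
Exactly one fragment in the molecule meets all constraints, giving 1 match.

1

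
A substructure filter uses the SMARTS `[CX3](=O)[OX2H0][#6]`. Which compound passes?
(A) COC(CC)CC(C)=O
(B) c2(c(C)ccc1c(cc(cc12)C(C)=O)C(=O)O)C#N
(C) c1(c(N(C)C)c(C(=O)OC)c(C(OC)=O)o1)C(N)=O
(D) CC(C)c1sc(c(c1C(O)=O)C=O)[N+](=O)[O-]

[CX3](=O)[OX2H0][#6] describes a carbonyl carbon bonded to an oxygen that is itself bonded to carbon (no H on that O) (an ester).
(A) has a methoxy ether (-OCH3) but the ether oxygen is not adjacent to a C=O carbon.
(B) has a carboxylic acid group (-C(=O)OH) but the singly-bonded O carries H (OX2H1, not H0).
(C) contains a methyl-ester group (-C(=O)OCH3), which satisfies every atom and bond constraint.
(D) has a carboxylic acid group (-C(=O)OH) but the singly-bonded O carries H (OX2H1, not H0).
So the answer is (C).

C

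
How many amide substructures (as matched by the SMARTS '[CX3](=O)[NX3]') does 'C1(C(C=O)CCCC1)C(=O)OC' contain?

[CX3](=O)[NX3] is the SMARTS for an amide: a carbonyl carbon bonded to a trivalent nitrogen.
The molecule has a methyl-ester group (-C(=O)OCH3), but the carbonyl is bonded to O, not to an NX3 nitrogen; nothing else fits, so there are 0 matches.

0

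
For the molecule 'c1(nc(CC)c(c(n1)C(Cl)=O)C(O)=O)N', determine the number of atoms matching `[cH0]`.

Check the 15 heavy atoms by environment: 2× n (aromatic, H0) → no; 4× c (aromatic, H0) → match; 2× C (H0) → no; 2× O (H0) → no; 1× Cl (H0) → no; 1× O (H1) → no; 1× N (H2) → no; 1× C (H2) → no; 1× C (H3) → no.
That gives 4 matching atoms.

4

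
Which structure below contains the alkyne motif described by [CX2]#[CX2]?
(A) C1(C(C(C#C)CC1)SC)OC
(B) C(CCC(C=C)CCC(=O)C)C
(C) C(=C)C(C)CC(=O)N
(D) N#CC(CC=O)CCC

[CX2]#[CX2] describes a carbon-carbon triple bond (an alkyne).
(A) contains an ethynyl group (-C#CH), which satisfies every atom and bond constraint.
(B) has a vinyl group (-CH=CH2) but the C=C is a double bond; both carbons are CX3, not CX2.
(C) has a vinyl group (-CH=CH2) but the C=C is a double bond; both carbons are CX3, not CX2.
(D) has a nitrile (-C#N) but the triple bond is C#N, not C#C.
So the answer is (A).

A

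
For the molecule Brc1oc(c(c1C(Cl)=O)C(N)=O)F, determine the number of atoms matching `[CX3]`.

2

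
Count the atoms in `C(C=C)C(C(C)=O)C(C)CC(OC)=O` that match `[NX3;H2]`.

0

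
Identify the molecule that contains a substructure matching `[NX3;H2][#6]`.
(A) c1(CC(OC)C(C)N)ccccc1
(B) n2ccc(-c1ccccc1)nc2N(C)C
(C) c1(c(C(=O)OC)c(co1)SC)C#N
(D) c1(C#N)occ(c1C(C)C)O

A

[NX3;H2][#6] describes a trivalent nitrogen with two H attached to carbon (a primary amine).
(A) contains a primary amino group (-NH2), which satisfies every atom and bond constraint.
(B) has a dimethylamino group (-N(CH3)2) but the nitrogen has H0, not H2.
(C) has a nitrile (-C#N) but the nitrogen is NX1 (triple-bonded), not NX3 with two H.
(D) has a nitrile (-C#N) but the nitrogen is NX1 (triple-bonded), not NX3 with two H.
So the answer is (A).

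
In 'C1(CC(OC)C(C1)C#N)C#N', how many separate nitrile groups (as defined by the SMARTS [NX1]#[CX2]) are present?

[NX1]#[CX2] is the SMARTS for a nitrile: a nitrogen triple-bonded to a two-connected carbon.
The molecule carries 2 separate instances of a nitrile (-C#N) meeting every constraint; each maps to a distinct set of atoms, giving 2 matches.

2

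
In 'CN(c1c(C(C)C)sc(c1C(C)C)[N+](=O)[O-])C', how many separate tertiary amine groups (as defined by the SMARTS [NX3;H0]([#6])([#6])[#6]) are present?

1

[NX3;H0]([#6])([#6])[#6] is the SMARTS for a tertiary amine: a trivalent nitrogen with no H, bonded to three carbons.
Exactly one fragment in the molecule meets all constraints, giving 1 match.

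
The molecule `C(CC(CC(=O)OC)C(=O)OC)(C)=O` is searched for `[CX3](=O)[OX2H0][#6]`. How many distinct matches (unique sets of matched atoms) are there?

[CX3](=O)[OX2H0][#6] is the SMARTS for an ester: a carbonyl carbon bonded to an oxygen that is itself bonded to carbon (no H on that O).
The molecule carries 2 separate instances of a methyl-ester group (-C(=O)OCH3) meeting every constraint; each maps to a distinct set of atoms, giving 2 matches.

2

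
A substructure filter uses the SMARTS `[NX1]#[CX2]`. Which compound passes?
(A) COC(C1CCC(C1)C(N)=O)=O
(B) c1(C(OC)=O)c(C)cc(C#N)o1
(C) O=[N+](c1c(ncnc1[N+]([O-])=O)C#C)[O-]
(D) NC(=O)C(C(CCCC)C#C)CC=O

B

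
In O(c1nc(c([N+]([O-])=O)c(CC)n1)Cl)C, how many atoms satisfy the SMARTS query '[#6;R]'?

4

The query [#6;R] means: carbon that is part of a ring.
Check the 14 heavy atoms by environment: 2× n (aromatic, in 6-ring) → no; 4× c (aromatic, in 6-ring) → match; 3× C (acyclic) → no; 1× Cl (acyclic) → no; 2× O (acyclic) → no; 1× N (charge +1, acyclic) → no; 1× O (charge -1, acyclic) → no.
That gives 4 matching atoms.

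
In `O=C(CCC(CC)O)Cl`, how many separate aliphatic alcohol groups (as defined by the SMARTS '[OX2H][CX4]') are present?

[OX2H][CX4] is the SMARTS for an aliphatic alcohol: a hydroxyl oxygen bound to an sp3 (X4) carbon.
Exactly one fragment in the molecule meets all constraints, giving 1 match.

1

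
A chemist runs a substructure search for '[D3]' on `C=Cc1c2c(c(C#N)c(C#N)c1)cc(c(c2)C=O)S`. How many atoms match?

The query [D3] means: atom with exactly three heavy-atom neighbours.
Check the 19 heavy atoms by environment: 7× c (aromatic, D3) → match; 3× c (aromatic, D2) → no; 4× C (D2) → no; 1× C (D1) → no; 1× S (D1) → no; 2× N (D1) → no; 1× O (D1) → no.
That gives 7 matching atoms.

7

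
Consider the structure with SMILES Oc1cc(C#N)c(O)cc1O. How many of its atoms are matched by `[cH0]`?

The query [cH0] means: aromatic carbon with no attached hydrogen (substituted or ring-fusion).
Check the 11 heavy atoms by environment: 2× c (aromatic, H1) → no; 4× c (aromatic, H0) → match; 1× C (H0) → no; 1× N (H0) → no; 3× O (H1) → no.
That gives 4 matching atoms.

4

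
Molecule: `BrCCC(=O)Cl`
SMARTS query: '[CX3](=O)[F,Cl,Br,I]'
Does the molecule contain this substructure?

The pattern [CX3](=O)[F,Cl,Br,I] describes a carbonyl carbon bonded to a halogen — an acyl halide.
The molecule carries an acyl chloride (-C(=O)Cl), whose atoms satisfy every constraint of the query, so the pattern matches.

Yes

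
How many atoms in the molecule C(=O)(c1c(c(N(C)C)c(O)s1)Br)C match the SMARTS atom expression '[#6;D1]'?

3

Check the 13 heavy atoms by environment: 1× s (aromatic, D2) → no; 4× c (aromatic, D3) → no; 1× C (D3) → no; 2× O (D1) → no; 3× C (D1) → match; 1× N (D3) → no; 1× Br (D1) → no.
That gives 3 matching atoms.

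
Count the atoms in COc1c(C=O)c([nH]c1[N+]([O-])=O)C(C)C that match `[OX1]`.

The query [OX1] means: aliphatic oxygen with one total connection — typically a carbonyl =O or an oxide.
Check the 15 heavy atoms by environment: 1× n (aromatic, X3) → no; 4× c (aromatic, X3) → no; 1× N (charge +1, X3) → no; 1× O (charge -1, X1) → match; 2× O (X1) → match; 1× O (X2) → no; 4× C (X4) → no; 1× C (X3) → no.
Summing the matching environments: 1 + 2 = 3 matching atoms.

3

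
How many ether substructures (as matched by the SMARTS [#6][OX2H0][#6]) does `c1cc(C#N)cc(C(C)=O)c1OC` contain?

1

[#6][OX2H0][#6] is the SMARTS for an ether: an aliphatic oxygen bridging two carbons with no H on the oxygen.
Exactly one fragment in the molecule meets all constraints, giving 1 match.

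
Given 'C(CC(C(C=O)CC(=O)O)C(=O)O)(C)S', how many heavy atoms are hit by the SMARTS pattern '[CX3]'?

3

The query [CX3] means: C with X3: aliphatic carbon with exactly 3 total connections.
Check the 15 heavy atoms by environment: 6× C (X4) → no; 1× S (X2) → no; 3× C (X3) → match; 3× O (X1) → no; 2× O (X2) → no.
That gives 3 matching atoms.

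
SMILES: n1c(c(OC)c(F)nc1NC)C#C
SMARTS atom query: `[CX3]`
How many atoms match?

0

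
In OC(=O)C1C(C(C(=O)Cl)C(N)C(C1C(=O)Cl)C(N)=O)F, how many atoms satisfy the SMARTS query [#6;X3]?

Check the 20 heavy atoms by environment: 6× C (X4) → no; 4× C (X3) → match; 4× O (X1) → no; 2× Cl (X1) → no; 2× N (X3) → no; 1× F (X1) → no; 1× O (X2) → no.
That gives 4 matching atoms.

4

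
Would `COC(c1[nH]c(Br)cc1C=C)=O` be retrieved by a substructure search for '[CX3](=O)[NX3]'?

No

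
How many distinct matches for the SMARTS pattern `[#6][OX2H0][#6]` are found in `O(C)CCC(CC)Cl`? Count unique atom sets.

[#6][OX2H0][#6] is the SMARTS for an ether: an aliphatic oxygen bridging two carbons with no H on the oxygen.
Exactly one fragment in the molecule meets all constraints, giving 1 match.

1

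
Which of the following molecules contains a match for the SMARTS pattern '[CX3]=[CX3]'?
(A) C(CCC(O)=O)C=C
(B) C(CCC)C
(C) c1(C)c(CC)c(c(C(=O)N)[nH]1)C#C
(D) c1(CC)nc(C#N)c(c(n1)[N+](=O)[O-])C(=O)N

A

[CX3]=[CX3] describes a non-aromatic C=C double bond between two sp2 carbons (an alkene).
(A) contains a vinyl group (-CH=CH2), which satisfies every atom and bond constraint.
(B) has an ethyl group (-CH2CH3) but its C-C bond is a single bond between CX4 carbons, not CX3=CX3.
(C) has an ethyl group (-CH2CH3) but its C-C bond is a single bond between CX4 carbons, not CX3=CX3.
(D) has an ethyl group (-CH2CH3) but its C-C bond is a single bond between CX4 carbons, not CX3=CX3.
So the answer is (A).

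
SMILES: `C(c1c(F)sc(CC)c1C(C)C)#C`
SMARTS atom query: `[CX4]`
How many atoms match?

The query [CX4] means: C with X4: aliphatic carbon with exactly 4 total connections (bonds + H).
Check the 13 heavy atoms by environment: 1× s (aromatic, X2) → no; 4× c (aromatic, X3) → no; 1× F (X1) → no; 5× C (X4) → match; 2× C (X2) → no.
That gives 5 matching atoms.

5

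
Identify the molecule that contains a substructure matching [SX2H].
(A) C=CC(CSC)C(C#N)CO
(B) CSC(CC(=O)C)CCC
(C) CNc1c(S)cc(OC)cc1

[SX2H] describes an aliphatic sulfur with two connections, one being H (a thiol).
(A) has a methylthio ether (-SCH3) but the sulfur has H0 (bonded to two carbons), not H1.
(B) has a methylthio ether (-SCH3) but the sulfur has H0 (bonded to two carbons), not H1.
(C) contains a thiol (-SH), which satisfies every atom and bond constraint.
So the answer is (C).

C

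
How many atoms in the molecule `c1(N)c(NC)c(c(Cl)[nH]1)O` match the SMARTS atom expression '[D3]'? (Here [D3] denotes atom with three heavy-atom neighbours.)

4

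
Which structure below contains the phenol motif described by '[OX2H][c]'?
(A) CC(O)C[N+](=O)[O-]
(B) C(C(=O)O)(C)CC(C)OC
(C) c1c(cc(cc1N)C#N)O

[OX2H][c] describes a hydroxyl oxygen attached to an aromatic carbon (a phenol).
(A) has a hydroxyl group (-OH) but the -OH is on an aliphatic carbon, not an aromatic c.
(B) has a methoxy ether (-OCH3) but the oxygen has H0, not H1.
(C) contains a hydroxyl group (-OH), which satisfies every atom and bond constraint.
So the answer is (C).

C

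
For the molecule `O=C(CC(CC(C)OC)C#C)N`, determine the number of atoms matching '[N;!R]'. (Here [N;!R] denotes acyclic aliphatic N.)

Check the 12 heavy atoms by environment: 9× C (acyclic) → no; 2× O (acyclic) → no; 1× N (acyclic) → match.
That gives 1 matching atom.

1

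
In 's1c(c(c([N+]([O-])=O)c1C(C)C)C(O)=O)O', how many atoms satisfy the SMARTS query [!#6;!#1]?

7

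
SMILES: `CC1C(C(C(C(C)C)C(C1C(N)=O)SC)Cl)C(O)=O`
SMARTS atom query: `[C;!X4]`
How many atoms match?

2

Check the 19 heavy atoms by environment: 11× C (X4) → no; 1× Cl (X1) → no; 2× C (X3) → match; 2× O (X1) → no; 1× N (X3) → no; 1× O (X2) → no; 1× S (X2) → no.
That gives 2 matching atoms.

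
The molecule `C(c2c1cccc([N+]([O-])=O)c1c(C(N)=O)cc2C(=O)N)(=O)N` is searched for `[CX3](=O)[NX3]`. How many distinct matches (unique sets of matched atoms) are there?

3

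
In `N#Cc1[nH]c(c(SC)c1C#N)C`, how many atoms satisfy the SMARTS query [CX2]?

The query [CX2] means: C with X2: aliphatic carbon with exactly 2 total connections.
Check the 12 heavy atoms by environment: 1× n (aromatic, X3) → no; 4× c (aromatic, X3) → no; 2× C (X2) → match; 2× N (X1) → no; 1× S (X2) → no; 2× C (X4) → no.
That gives 2 matching atoms.

2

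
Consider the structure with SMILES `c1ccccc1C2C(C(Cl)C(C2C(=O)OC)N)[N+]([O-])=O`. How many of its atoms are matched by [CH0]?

The query [CH0] means: aliphatic carbon with no attached hydrogen.
Check the 20 heavy atoms by environment: 5× C (H1) → no; 1× C (H0) → match; 3× O (H0) → no; 1× C (H3) → no; 1× N (charge +1, H0) → no; 1× O (charge -1, H0) → no; 1× Cl (H0) → no; 1× N (H2) → no; 1× c (aromatic, H0) → no; 5× c (aromatic, H1) → no.
That gives 1 matching atom.

1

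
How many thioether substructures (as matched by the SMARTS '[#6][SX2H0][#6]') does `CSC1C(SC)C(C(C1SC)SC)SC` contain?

5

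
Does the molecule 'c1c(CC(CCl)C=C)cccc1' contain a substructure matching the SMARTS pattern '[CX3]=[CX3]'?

The pattern [CX3]=[CX3] describes a non-aromatic C=C double bond between two sp2 carbons — an alkene.
The molecule carries a vinyl group (-CH=CH2), whose atoms satisfy every constraint of the query, so the pattern matches.

Yes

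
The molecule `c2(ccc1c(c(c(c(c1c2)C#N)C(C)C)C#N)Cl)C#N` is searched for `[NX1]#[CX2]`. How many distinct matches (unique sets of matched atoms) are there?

3

[NX1]#[CX2] is the SMARTS for a nitrile: a nitrogen triple-bonded to a two-connected carbon.
The molecule carries 3 separate instances of a nitrile (-C#N) meeting every constraint; each maps to a distinct set of atoms, giving 3 matches.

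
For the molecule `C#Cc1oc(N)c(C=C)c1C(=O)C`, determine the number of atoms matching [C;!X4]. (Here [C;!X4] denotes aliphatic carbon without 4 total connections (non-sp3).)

Check the 13 heavy atoms by environment: 1× o (aromatic, X2) → no; 4× c (aromatic, X3) → no; 1× N (X3) → no; 2× C (X2) → match; 3× C (X3) → match; 1× O (X1) → no; 1× C (X4) → no.
Summing the matching environments: 2 + 3 = 5 matching atoms.

5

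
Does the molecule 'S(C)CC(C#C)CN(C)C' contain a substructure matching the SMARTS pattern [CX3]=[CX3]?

No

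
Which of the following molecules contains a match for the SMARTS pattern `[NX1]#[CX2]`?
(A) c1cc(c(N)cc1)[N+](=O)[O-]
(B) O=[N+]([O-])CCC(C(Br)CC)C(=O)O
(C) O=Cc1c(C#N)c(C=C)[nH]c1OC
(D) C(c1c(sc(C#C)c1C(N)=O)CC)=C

C

[NX1]#[CX2] describes a nitrogen triple-bonded to a two-connected carbon (a nitrile).
(A) has a primary amino group (-NH2) but the nitrogen is NX3 (three connections), not NX1 triple-bonded.
(B) has a nitro group (-[N+](=O)[O-]) but there is no C#N triple bond.
(C) contains a nitrile (-C#N), which satisfies every atom and bond constraint.
(D) has a primary amide (-C(=O)NH2) but the nitrogen is NX3, not NX1.
So the answer is (C).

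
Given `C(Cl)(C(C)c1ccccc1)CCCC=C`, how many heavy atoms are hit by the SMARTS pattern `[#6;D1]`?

2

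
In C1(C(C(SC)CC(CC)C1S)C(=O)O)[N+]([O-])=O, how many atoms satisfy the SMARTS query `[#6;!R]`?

The query [#6;!R] means: carbon not in any ring.
Check the 17 heavy atoms by environment: 6× C (in 6-ring) → no; 4× C (acyclic) → match; 2× S (acyclic) → no; 1× N (charge +1, acyclic) → no; 1× O (charge -1, acyclic) → no; 3× O (acyclic) → no.
That gives 4 matching atoms.

4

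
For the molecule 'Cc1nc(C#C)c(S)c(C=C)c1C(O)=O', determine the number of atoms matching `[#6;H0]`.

Check the 15 heavy atoms by environment: 1× n (aromatic, H0) → no; 5× c (aromatic, H0) → match; 1× S (H1) → no; 2× C (H1) → no; 1× C (H2) → no; 1× C (H3) → no; 2× C (H0) → match; 1× O (H0) → no; 1× O (H1) → no.
Summing the matching environments: 5 + 2 = 7 matching atoms.

7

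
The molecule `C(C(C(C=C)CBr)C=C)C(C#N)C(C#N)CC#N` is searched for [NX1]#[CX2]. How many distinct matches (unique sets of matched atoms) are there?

[NX1]#[CX2] is the SMARTS for a nitrile: a nitrogen triple-bonded to a two-connected carbon.
The molecule carries 3 separate instances of a nitrile (-C#N) meeting every constraint; each maps to a distinct set of atoms, giving 3 matches.

3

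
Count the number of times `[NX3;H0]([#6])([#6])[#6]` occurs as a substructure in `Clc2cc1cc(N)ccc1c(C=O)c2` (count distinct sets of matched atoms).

0

[NX3;H0]([#6])([#6])[#6] is the SMARTS for a tertiary amine: a trivalent nitrogen with no H, bonded to three carbons.
The molecule has a primary amino group (-NH2), but the nitrogen has H2, not H0 with three carbons; nothing else fits, so there are 0 matches.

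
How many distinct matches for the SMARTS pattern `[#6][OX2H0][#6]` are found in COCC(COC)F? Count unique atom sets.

[#6][OX2H0][#6] is the SMARTS for an ether: an aliphatic oxygen bridging two carbons with no H on the oxygen.
The molecule carries 2 separate instances of a methoxy ether (-OCH3) meeting every constraint; each maps to a distinct set of atoms, giving 2 matches.

2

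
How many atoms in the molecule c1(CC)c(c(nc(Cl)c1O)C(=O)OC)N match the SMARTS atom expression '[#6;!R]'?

4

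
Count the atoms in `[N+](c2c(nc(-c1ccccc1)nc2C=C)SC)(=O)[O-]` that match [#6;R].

10

The query [#6;R] means: carbon that is part of a ring.
Check the 19 heavy atoms by environment: 2× n (aromatic, in 6-ring) → no; 10× c (aromatic, in 6-ring) → match; 1× N (charge +1, acyclic) → no; 1× O (charge -1, acyclic) → no; 1× O (acyclic) → no; 3× C (acyclic) → no; 1× S (acyclic) → no.
That gives 10 matching atoms.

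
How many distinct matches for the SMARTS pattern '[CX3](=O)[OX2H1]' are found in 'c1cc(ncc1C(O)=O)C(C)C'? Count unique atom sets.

1

[CX3](=O)[OX2H1] is the SMARTS for a carboxylic acid: an sp2 carbon double-bonded to O and single-bonded to an -OH oxygen.
Exactly one fragment in the molecule meets all constraints, giving 1 match.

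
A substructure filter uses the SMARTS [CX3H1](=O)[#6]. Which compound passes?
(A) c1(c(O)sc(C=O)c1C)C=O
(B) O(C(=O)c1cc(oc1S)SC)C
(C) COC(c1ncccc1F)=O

A

[CX3H1](=O)[#6] describes an sp2 carbon with one H, double-bonded to O and single-bonded to carbon (an aldehyde).
(A) contains an aldehyde (-CHO), which satisfies every atom and bond constraint.
(B) has a methyl-ester group (-C(=O)OCH3) but the carbonyl carbon has H0, not H1.
(C) has a methyl-ester group (-C(=O)OCH3) but the carbonyl carbon has H0, not H1.
So the answer is (A).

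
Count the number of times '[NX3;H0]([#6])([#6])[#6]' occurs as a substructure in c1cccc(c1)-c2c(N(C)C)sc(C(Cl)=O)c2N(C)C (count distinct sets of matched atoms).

2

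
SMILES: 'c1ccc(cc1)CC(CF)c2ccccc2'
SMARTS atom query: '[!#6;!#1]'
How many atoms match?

The query [!#6;!#1] means: not carbon and not hydrogen — any heteroatom.
Check the 16 heavy atoms by environment: 3× C → no; 12× c (aromatic) → no; 1× F → match.
That gives 1 matching atom.

1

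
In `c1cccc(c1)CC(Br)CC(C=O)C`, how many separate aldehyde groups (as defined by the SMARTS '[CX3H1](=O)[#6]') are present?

1

[CX3H1](=O)[#6] is the SMARTS for an aldehyde: an sp2 carbon with one H, double-bonded to O and single-bonded to carbon.
Exactly one fragment in the molecule meets all constraints, giving 1 match.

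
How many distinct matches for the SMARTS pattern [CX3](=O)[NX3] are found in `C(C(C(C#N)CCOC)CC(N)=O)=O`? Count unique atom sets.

[CX3](=O)[NX3] is the SMARTS for an amide: a carbonyl carbon bonded to a trivalent nitrogen.
Exactly one fragment in the molecule meets all constraints, giving 1 match.

1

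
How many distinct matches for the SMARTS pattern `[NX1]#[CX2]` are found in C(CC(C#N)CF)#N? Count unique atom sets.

2

[NX1]#[CX2] is the SMARTS for a nitrile: a nitrogen triple-bonded to a two-connected carbon.
The molecule carries 2 separate instances of a nitrile (-C#N) meeting every constraint; each maps to a distinct set of atoms, giving 2 matches.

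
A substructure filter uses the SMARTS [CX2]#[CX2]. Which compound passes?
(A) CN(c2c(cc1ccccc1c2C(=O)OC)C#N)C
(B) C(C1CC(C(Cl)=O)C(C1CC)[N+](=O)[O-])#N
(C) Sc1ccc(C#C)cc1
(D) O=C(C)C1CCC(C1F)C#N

C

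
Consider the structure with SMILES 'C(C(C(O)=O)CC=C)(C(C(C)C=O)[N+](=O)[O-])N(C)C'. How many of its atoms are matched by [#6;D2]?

3

Check the 19 heavy atoms by environment: 3× C (D2) → match; 5× C (D3) → no; 4× C (D1) → no; 1× N (charge +1, D3) → no; 1× O (charge -1, D1) → no; 4× O (D1) → no; 1× N (D3) → no.
That gives 3 matching atoms.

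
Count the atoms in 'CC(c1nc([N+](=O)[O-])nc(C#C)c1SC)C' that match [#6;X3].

Check the 16 heavy atoms by environment: 2× n (aromatic, X2) → no; 4× c (aromatic, X3) → match; 1× N (charge +1, X3) → no; 1× O (charge -1, X1) → no; 1× O (X1) → no; 4× C (X4) → no; 1× S (X2) → no; 2× C (X2) → no.
That gives 4 matching atoms.

4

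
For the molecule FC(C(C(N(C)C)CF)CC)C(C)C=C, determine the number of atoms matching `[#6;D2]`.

3

The query [#6;D2] means: any carbon bonded to exactly two heavy atoms.
Check the 15 heavy atoms by environment: 3× C (D2) → match; 4× C (D3) → no; 5× C (D1) → no; 2× F (D1) → no; 1× N (D3) → no.
That gives 3 matching atoms.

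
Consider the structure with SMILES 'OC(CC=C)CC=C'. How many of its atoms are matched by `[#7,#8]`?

The query [#7,#8] means: nitrogen or oxygen (comma = OR).
Check the 8 heavy atoms by environment: 7× C → no; 1× O → match.
That gives 1 matching atom.

1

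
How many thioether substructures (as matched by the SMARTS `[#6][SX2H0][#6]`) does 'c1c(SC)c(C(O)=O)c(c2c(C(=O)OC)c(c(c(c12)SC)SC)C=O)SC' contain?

4

[#6][SX2H0][#6] is the SMARTS for a thioether: an aliphatic sulfur bridging two carbons with no H on the sulfur.
The molecule carries 4 separate instances of a methylthio ether (-SCH3) meeting every constraint; each maps to a distinct set of atoms, giving 4 matches.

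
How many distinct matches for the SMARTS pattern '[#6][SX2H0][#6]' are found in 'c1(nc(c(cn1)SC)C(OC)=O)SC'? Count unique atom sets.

[#6][SX2H0][#6] is the SMARTS for a thioether: an aliphatic sulfur bridging two carbons with no H on the sulfur.
The molecule carries 2 separate instances of a methylthio ether (-SCH3) meeting every constraint; each maps to a distinct set of atoms, giving 2 matches.

2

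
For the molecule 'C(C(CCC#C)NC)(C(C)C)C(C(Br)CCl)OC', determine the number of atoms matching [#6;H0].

The query [#6;H0] means: any carbon with no attached hydrogen.
Check the 18 heavy atoms by environment: 3× C (H2) → no; 6× C (H1) → no; 1× N (H1) → no; 4× C (H3) → no; 1× Cl (H0) → no; 1× C (H0) → match; 1× O (H0) → no; 1× Br (H0) → no.
That gives 1 matching atom.

1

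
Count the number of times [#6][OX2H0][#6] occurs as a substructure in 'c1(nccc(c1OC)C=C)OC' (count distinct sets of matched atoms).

[#6][OX2H0][#6] is the SMARTS for an ether: an aliphatic oxygen bridging two carbons with no H on the oxygen.
The molecule carries 2 separate instances of a methoxy ether (-OCH3) meeting every constraint; each maps to a distinct set of atoms, giving 2 matches.

2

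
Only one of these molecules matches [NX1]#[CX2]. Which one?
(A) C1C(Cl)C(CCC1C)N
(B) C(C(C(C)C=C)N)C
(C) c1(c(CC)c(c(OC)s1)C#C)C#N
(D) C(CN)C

C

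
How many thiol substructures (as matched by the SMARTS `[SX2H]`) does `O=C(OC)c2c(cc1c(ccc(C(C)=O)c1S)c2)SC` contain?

[SX2H] is the SMARTS for a thiol: an aliphatic sulfur with two connections, one being H.
Exactly one fragment in the molecule meets all constraints, giving 1 match.

1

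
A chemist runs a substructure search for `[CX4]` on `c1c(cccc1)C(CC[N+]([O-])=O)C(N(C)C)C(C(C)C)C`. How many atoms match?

11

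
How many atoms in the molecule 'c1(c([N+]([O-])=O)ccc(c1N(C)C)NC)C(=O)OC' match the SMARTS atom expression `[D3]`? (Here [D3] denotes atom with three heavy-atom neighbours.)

7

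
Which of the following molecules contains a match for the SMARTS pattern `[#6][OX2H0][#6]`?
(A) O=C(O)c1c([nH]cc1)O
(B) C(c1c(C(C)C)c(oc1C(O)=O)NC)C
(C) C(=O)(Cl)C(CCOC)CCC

[#6][OX2H0][#6] describes an aliphatic oxygen bridging two carbons with no H on the oxygen (an ether).
(A) has a carboxylic acid group (-C(=O)OH) but the -OH oxygen has H1; the =O is OX1, not OX2.
(B) has a carboxylic acid group (-C(=O)OH) but the -OH oxygen has H1; the =O is OX1, not OX2.
(C) contains a methoxy ether (-OCH3), which satisfies every atom and bond constraint.
So the answer is (C).

C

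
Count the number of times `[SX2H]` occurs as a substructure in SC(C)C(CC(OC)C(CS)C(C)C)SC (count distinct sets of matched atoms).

[SX2H] is the SMARTS for a thiol: an aliphatic sulfur with two connections, one being H.
The molecule carries 2 separate instances of a thiol (-SH) meeting every constraint; each maps to a distinct set of atoms, giving 2 matches.

2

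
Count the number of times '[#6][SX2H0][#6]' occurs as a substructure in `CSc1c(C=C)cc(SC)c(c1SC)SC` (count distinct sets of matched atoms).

[#6][SX2H0][#6] is the SMARTS for a thioether: an aliphatic sulfur bridging two carbons with no H on the sulfur.
The molecule carries 4 separate instances of a methylthio ether (-SCH3) meeting every constraint; each maps to a distinct set of atoms, giving 4 matches.

4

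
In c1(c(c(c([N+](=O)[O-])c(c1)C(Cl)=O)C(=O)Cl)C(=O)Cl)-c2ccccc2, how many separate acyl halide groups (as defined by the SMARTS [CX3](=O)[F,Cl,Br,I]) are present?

3

[CX3](=O)[F,Cl,Br,I] is the SMARTS for an acyl halide: a carbonyl carbon bonded to a halogen.
The molecule carries 3 separate instances of an acyl chloride (-C(=O)Cl) meeting every constraint; each maps to a distinct set of atoms, giving 3 matches.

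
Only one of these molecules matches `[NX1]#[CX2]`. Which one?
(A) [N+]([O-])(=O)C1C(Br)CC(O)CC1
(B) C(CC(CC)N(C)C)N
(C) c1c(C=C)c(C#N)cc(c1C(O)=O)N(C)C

C

[NX1]#[CX2] describes a nitrogen triple-bonded to a two-connected carbon (a nitrile).
(A) has a nitro group (-[N+](=O)[O-]) but there is no C#N triple bond.
(B) has a primary amino group (-NH2) but the nitrogen is NX3 (three connections), not NX1 triple-bonded.
(C) contains a nitrile (-C#N), which satisfies every atom and bond constraint.
So the answer is (C).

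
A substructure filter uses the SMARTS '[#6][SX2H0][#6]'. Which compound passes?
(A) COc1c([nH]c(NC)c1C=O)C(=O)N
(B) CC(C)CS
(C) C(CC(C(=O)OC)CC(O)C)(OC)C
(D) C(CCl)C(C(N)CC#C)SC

D

[#6][SX2H0][#6] describes an aliphatic sulfur bridging two carbons with no H on the sulfur (a thioether).
(A) has a methoxy ether (-OCH3) but the bridging atom is O, not S.
(B) has a thiol (-SH) but the sulfur has H1, not H0 bridging two carbons.
(C) has a methoxy ether (-OCH3) but the bridging atom is O, not S.
(D) contains a methylthio ether (-SCH3), which satisfies every atom and bond constraint.
So the answer is (D).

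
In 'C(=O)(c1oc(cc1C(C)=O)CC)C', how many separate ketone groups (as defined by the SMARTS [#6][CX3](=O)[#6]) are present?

2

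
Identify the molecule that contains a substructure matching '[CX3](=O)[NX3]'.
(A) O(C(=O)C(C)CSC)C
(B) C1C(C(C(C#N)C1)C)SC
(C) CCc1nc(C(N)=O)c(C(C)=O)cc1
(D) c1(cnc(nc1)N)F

C

[CX3](=O)[NX3] describes a carbonyl carbon bonded to a trivalent nitrogen (an amide).
(A) has a methyl-ester group (-C(=O)OCH3) but the carbonyl is bonded to O, not to an NX3 nitrogen.
(B) has a nitrile (-C#N) but the nitrile N is NX1 (triple-bonded), not NX3.
(C) contains a primary amide (-C(=O)NH2), which satisfies every atom and bond constraint.
(D) has a primary amino group (-NH2) but the -NH2 is not attached to a carbonyl carbon.
So the answer is (C).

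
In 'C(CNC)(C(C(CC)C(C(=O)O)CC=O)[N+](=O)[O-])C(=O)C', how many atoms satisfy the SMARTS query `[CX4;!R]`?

Check the 21 heavy atoms by environment: 10× C (X4, acyclic) → match; 1× N (X3, acyclic) → no; 3× C (X3, acyclic) → no; 4× O (X1, acyclic) → no; 1× O (X2, acyclic) → no; 1× N (charge +1, X3, acyclic) → no; 1× O (charge -1, X1, acyclic) → no.
That gives 10 matching atoms.

10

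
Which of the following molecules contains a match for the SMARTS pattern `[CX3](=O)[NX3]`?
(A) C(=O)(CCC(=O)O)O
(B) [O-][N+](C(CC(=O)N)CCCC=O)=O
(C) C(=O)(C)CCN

B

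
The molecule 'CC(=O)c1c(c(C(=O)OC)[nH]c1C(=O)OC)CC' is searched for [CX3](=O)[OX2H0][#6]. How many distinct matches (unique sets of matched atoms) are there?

2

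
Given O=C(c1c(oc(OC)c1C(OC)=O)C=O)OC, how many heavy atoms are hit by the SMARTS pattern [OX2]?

3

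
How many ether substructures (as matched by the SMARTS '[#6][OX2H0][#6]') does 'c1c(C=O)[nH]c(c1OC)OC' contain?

2

[#6][OX2H0][#6] is the SMARTS for an ether: an aliphatic oxygen bridging two carbons with no H on the oxygen.
The molecule carries 2 separate instances of a methoxy ether (-OCH3) meeting every constraint; each maps to a distinct set of atoms, giving 2 matches.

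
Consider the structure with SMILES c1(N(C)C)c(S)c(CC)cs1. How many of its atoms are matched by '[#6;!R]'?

4

The query [#6;!R] means: carbon not in any ring.
Check the 11 heavy atoms by environment: 1× s (aromatic, in 5-ring) → no; 4× c (aromatic, in 5-ring) → no; 1× S (acyclic) → no; 4× C (acyclic) → match; 1× N (acyclic) → no.
That gives 4 matching atoms.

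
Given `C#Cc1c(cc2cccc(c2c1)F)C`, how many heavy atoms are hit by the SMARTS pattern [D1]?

The query [D1] means: atom with exactly one heavy-atom neighbour (degree 1).
Check the 14 heavy atoms by environment: 5× c (aromatic, D3) → no; 5× c (aromatic, D2) → no; 1× F (D1) → match; 2× C (D1) → match; 1× C (D2) → no.
Summing the matching environments: 1 + 2 = 3 matching atoms.

3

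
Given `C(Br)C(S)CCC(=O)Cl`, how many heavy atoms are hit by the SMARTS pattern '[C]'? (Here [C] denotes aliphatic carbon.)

5

Check the 9 heavy atoms by environment: 5× C → match; 1× S → no; 1× O → no; 1× Cl → no; 1× Br → no.
That gives 5 matching atoms.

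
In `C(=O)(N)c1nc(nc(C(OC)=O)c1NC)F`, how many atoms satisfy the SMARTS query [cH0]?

4

The query [cH0] means: aromatic carbon with no attached hydrogen (substituted or ring-fusion).
Check the 16 heavy atoms by environment: 2× n (aromatic, H0) → no; 4× c (aromatic, H0) → match; 2× C (H0) → no; 3× O (H0) → no; 1× N (H2) → no; 1× F (H0) → no; 1× N (H1) → no; 2× C (H3) → no.
That gives 4 matching atoms.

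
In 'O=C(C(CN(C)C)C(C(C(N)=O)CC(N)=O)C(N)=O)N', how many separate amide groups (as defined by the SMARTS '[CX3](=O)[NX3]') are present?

[CX3](=O)[NX3] is the SMARTS for an amide: a carbonyl carbon bonded to a trivalent nitrogen.
The molecule carries 4 separate instances of a primary amide (-C(=O)NH2) meeting every constraint; each maps to a distinct set of atoms, giving 4 matches.

4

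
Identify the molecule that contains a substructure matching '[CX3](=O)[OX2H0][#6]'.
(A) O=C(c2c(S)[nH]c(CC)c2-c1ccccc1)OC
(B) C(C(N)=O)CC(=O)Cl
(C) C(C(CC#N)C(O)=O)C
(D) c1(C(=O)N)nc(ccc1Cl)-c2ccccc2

A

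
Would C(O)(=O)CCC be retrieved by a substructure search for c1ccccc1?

The pattern c1ccccc1 describes six aromatic carbons in a ring — a benzene ring.
The closest candidate here is a methyl group (-CH3), but no six-membered all-carbon aromatic ring is present. No other fragment satisfies the full query, so there is no match.

No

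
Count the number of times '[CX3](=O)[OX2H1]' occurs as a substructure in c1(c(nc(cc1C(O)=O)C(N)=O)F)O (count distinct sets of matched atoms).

[CX3](=O)[OX2H1] is the SMARTS for a carboxylic acid: an sp2 carbon double-bonded to O and single-bonded to an -OH oxygen.
Exactly one fragment in the molecule meets all constraints, giving 1 match.

1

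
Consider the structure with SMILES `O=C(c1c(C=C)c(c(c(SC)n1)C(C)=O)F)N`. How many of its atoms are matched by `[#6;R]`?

5

The query [#6;R] means: carbon that is part of a ring.
Check the 17 heavy atoms by environment: 1× n (aromatic, in 6-ring) → no; 5× c (aromatic, in 6-ring) → match; 1× F (acyclic) → no; 6× C (acyclic) → no; 2× O (acyclic) → no; 1× N (acyclic) → no; 1× S (acyclic) → no.
That gives 5 matching atoms.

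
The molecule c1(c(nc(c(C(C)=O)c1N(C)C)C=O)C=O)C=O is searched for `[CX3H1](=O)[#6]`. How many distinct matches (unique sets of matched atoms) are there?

3

[CX3H1](=O)[#6] is the SMARTS for an aldehyde: an sp2 carbon with one H, double-bonded to O and single-bonded to carbon.
The molecule carries 3 separate instances of an aldehyde (-CHO) meeting every constraint; each maps to a distinct set of atoms, giving 3 matches.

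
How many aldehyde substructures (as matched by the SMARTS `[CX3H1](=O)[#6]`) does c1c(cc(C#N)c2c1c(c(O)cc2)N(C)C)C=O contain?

1

[CX3H1](=O)[#6] is the SMARTS for an aldehyde: an sp2 carbon with one H, double-bonded to O and single-bonded to carbon.
Exactly one fragment in the molecule meets all constraints, giving 1 match.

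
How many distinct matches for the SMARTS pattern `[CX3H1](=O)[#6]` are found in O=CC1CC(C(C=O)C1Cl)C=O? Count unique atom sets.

3

[CX3H1](=O)[#6] is the SMARTS for an aldehyde: an sp2 carbon with one H, double-bonded to O and single-bonded to carbon.
The molecule carries 3 separate instances of an aldehyde (-CHO) meeting every constraint; each maps to a distinct set of atoms, giving 3 matches.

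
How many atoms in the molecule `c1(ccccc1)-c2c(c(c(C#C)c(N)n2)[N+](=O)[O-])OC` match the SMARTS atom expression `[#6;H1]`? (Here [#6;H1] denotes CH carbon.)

6

Check the 20 heavy atoms by environment: 1× n (aromatic, H0) → no; 6× c (aromatic, H0) → no; 1× C (H0) → no; 1× C (H1) → match; 5× c (aromatic, H1) → match; 1× N (H2) → no; 1× N (charge +1, H0) → no; 1× O (charge -1, H0) → no; 2× O (H0) → no; 1× C (H3) → no.
Summing the matching environments: 1 + 5 = 6 matching atoms.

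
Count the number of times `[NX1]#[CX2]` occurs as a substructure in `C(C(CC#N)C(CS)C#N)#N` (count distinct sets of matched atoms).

3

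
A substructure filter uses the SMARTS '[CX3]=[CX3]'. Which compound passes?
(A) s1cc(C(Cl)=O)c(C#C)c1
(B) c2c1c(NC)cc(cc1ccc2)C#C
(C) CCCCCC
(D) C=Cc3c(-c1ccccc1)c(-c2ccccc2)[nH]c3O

[CX3]=[CX3] describes a non-aromatic C=C double bond between two sp2 carbons (an alkene).
(A) has an ethynyl group (-C#CH) but the C-C bond is a triple bond, not a double bond.
(B) has an ethynyl group (-C#CH) but the C-C bond is a triple bond, not a double bond.
(C) has an ethyl group (-CH2CH3) but its C-C bond is a single bond between CX4 carbons, not CX3=CX3.
(D) contains a vinyl group (-CH=CH2), which satisfies every atom and bond constraint.
So the answer is (D).

D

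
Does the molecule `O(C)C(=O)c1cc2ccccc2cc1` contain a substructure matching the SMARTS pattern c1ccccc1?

Yes

The pattern c1ccccc1 describes six aromatic carbons in a ring — a benzene ring.
The required atom environment is present in the molecule, so the pattern matches.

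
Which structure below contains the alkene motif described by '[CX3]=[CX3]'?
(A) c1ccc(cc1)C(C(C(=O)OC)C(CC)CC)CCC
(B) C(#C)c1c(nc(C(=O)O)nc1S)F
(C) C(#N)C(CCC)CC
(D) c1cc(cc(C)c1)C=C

D

[CX3]=[CX3] describes a non-aromatic C=C double bond between two sp2 carbons (an alkene).
(A) has an ethyl group (-CH2CH3) but its C-C bond is a single bond between CX4 carbons, not CX3=CX3.
(B) has an ethynyl group (-C#CH) but the C-C bond is a triple bond, not a double bond.
(C) has an ethyl group (-CH2CH3) but its C-C bond is a single bond between CX4 carbons, not CX3=CX3.
(D) contains a vinyl group (-CH=CH2), which satisfies every atom and bond constraint.
So the answer is (D).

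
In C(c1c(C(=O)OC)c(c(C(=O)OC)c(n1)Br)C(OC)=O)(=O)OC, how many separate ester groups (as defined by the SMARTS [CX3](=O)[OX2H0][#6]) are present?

[CX3](=O)[OX2H0][#6] is the SMARTS for an ester: a carbonyl carbon bonded to an oxygen that is itself bonded to carbon (no H on that O).
The molecule carries 4 separate instances of a methyl-ester group (-C(=O)OCH3) meeting every constraint; each maps to a distinct set of atoms, giving 4 matches.

4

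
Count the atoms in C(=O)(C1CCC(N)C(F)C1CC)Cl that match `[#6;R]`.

Check the 13 heavy atoms by environment: 6× C (in 6-ring) → match; 3× C (acyclic) → no; 1× O (acyclic) → no; 1× Cl (acyclic) → no; 1× N (acyclic) → no; 1× F (acyclic) → no.
That gives 6 matching atoms.

6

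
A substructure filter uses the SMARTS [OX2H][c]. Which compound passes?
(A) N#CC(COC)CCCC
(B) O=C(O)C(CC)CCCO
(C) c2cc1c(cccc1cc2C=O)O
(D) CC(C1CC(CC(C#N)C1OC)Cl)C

C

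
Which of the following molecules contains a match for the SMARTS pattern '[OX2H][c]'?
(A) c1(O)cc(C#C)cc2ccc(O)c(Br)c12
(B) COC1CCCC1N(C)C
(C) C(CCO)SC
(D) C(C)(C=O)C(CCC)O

A

[OX2H][c] describes a hydroxyl oxygen attached to an aromatic carbon (a phenol).
(A) contains a hydroxyl group (-OH), which satisfies every atom and bond constraint.
(B) has a methoxy ether (-OCH3) but the oxygen has H0, not H1.
(C) has a hydroxyl group (-OH) but the -OH is on an aliphatic carbon, not an aromatic c.
(D) has a hydroxyl group (-OH) but the -OH is on an aliphatic carbon, not an aromatic c.
So the answer is (A).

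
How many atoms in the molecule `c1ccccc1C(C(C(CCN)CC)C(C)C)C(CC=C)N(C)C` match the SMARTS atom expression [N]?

2

The query [N] means: uppercase N matches aliphatic (non-aromatic) nitrogen only.
Check the 24 heavy atoms by environment: 16× C → no; 2× N → match; 6× c (aromatic) → no.
That gives 2 matching atoms.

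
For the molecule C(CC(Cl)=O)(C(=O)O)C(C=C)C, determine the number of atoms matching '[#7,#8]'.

3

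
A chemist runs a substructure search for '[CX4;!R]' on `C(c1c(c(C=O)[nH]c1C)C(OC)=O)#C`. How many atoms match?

2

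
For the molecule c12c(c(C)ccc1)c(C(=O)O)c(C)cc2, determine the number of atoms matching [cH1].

The query [cH1] means: aromatic carbon bearing exactly one hydrogen.
Check the 15 heavy atoms by environment: 5× c (aromatic, H0) → no; 5× c (aromatic, H1) → match; 2× C (H3) → no; 1× C (H0) → no; 1× O (H0) → no; 1× O (H1) → no.
That gives 5 matching atoms.

5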